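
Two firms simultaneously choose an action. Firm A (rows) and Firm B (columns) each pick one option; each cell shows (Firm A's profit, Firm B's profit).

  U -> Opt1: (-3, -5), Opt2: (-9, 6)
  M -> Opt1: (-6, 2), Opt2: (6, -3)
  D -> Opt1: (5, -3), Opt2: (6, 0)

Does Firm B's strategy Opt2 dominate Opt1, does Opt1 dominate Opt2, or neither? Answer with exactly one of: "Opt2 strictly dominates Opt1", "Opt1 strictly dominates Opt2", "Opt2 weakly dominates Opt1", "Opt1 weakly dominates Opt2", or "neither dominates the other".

Compare Opt2 to Opt1 across every action of Firm A: U: 6>-5, M: -3<2, D: 0>-3.
Opt2 does better at U, D but worse at M; neither strategy dominates the other.

neither dominates the other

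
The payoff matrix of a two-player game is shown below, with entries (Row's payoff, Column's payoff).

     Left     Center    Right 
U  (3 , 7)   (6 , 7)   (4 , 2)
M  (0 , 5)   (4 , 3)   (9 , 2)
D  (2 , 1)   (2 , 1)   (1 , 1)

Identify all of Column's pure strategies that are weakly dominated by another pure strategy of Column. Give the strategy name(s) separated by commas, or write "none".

Center, Right

Left: no other strategy beats it everywhere (Center at M (5>3); Right at U (7>2)).
Left weakly dominates Center — U: 7=7, M: 5>3, D: 1=1.
Right: dominated, since Left does at least as well everywhere (U: 7>2, M: 5>2, D: 1=1).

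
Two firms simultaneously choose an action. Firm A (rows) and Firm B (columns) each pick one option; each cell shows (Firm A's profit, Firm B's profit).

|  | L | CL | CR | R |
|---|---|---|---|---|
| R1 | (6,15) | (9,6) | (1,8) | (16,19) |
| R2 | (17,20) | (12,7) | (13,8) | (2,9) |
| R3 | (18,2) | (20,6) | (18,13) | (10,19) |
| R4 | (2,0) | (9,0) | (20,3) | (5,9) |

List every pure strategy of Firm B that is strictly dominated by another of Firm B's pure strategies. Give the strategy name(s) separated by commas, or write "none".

CL, CR

L: no other strategy beats it everywhere (CL at R1 (15>6); CR at R1 (15>8); R at R2 (20>9)).
CR strictly dominates CL — R1: 8>6, R2: 8>7, R3: 13>6, R4: 3>0.
CR: dominated, since R does at least as well everywhere (R1: 19>8, R2: 9>8, R3: 19>13, R4: 9>3).
R: no other strategy beats it everywhere (L at R1 (19>15); CL at R1 (19>6); CR at R1 (19>8)).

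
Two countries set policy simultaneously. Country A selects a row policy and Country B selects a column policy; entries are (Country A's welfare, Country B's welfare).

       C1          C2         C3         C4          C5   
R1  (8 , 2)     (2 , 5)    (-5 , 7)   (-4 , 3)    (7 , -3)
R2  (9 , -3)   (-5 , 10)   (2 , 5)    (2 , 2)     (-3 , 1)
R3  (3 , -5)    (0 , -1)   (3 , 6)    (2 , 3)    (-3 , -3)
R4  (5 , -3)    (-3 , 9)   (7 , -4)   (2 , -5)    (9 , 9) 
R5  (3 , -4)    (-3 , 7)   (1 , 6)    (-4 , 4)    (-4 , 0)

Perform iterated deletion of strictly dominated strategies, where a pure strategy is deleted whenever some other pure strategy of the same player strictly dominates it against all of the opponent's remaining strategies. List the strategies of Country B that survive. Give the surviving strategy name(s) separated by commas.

Column C1 is eliminated: C2 beats it against every remaining row (R1: 5>2, R2: 10>-3, R3: -1>-5, R4: 9>-3, R5: 7>-4).
For Country A, R3 strictly dominates R5 on the remaining columns (C2: 0>-3, C3: 3>1, C4: 2>-4, C5: -3>-4); eliminate R5.
Country B's strategy C4 is strictly dominated by C3 (R1: 7>3, R2: 5>2, R3: 6>3, R4: -4>-5) and is removed.
For Country A, R4 strictly dominates R2 on the remaining columns (C2: -3>-5, C3: 7>2, C5: 9>-3); eliminate R2.
Among the remaining strategies, none is strictly dominated by another pure strategy of the same player, so the elimination stops.
Surviving strategies — Country A: {R1, R3, R4}; Country B: {C2, C3, C5}.

C2, C3, C5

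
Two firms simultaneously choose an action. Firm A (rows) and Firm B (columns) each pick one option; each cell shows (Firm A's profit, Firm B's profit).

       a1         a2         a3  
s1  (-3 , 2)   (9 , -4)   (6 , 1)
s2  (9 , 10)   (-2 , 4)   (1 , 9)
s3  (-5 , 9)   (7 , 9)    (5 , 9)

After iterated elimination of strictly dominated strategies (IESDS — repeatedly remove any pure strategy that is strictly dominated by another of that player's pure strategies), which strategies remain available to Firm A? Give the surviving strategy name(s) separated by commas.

Row s3 is eliminated: s1 beats it against every remaining column (a1: -3>-5, a2: 9>7, a3: 6>5).
Column a2 is eliminated: a1 beats it against every remaining row (s1: 2>-4, s2: 10>4).
Firm B's strategy a3 is strictly dominated by a1 (s1: 2>1, s2: 10>9) and is removed.
Firm A's strategy s1 is strictly dominated by s2 (a1: 9>-3) and is removed.
Among the remaining strategies, none is strictly dominated by another pure strategy of the same player, so the elimination stops.
Surviving strategies — Firm A: {s2}; Firm B: {a1}.

s2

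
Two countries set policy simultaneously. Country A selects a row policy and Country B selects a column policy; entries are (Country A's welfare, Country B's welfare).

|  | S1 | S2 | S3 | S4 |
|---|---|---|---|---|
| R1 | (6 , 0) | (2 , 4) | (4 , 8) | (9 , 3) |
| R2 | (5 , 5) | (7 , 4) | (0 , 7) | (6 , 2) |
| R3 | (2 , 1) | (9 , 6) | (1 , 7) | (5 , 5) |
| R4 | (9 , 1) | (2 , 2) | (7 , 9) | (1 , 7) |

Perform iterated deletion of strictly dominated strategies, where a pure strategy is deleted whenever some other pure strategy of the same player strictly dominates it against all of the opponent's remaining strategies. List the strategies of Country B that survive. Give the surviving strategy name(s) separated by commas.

For Country B, S3 strictly dominates S1 on the remaining rows (R1: 8>0, R2: 7>5, R3: 7>1, R4: 9>1); eliminate S1.
For Country B, S3 strictly dominates S2 on the remaining rows (R1: 8>4, R2: 7>4, R3: 7>6, R4: 9>2); eliminate S2.
Country A's strategy R2 is strictly dominated by R1 (S3: 4>0, S4: 9>6) and is removed.
Row R3 is eliminated: R1 beats it against every remaining column (S3: 4>1, S4: 9>5).
For Country B, S3 strictly dominates S4 on the remaining rows (R1: 8>3, R4: 9>7); eliminate S4.
Row R1 is eliminated: R4 beats it against every remaining column (S3: 7>4).
Among the remaining strategies, none is strictly dominated by another pure strategy of the same player, so the elimination stops.
Surviving strategies — Country A: {R4}; Country B: {S3}.

S3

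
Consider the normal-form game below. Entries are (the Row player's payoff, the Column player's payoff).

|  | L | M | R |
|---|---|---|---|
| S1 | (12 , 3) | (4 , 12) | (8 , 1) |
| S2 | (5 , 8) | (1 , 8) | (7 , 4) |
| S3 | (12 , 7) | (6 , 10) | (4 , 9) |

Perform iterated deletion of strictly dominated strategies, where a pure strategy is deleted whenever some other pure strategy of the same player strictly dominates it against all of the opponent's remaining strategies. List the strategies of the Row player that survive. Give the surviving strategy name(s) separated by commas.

S3

The Row player's strategy S2 is strictly dominated by S1 (L: 12>5, M: 4>1, R: 8>7) and is removed.
The Column player's strategy L is strictly dominated by M (S1: 12>3, S3: 10>7) and is removed.
The Column player's strategy R is strictly dominated by M (S1: 12>1, S3: 10>9) and is removed.
For the Row player, S3 strictly dominates S1 on the remaining columns (M: 6>4); eliminate S1.
Among the remaining strategies, none is strictly dominated by another pure strategy of the same player, so the elimination stops.
Surviving strategies — the Row player: {S3}; the Column player: {M}.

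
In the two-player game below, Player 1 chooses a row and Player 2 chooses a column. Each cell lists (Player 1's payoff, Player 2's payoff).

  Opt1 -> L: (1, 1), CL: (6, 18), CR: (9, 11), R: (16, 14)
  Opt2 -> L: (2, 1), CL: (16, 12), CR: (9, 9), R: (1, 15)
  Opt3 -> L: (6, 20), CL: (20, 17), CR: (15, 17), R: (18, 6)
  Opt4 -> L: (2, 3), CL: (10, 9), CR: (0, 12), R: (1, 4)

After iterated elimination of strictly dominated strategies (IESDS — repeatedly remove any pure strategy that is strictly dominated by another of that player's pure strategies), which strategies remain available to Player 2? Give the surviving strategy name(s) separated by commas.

Player 1's strategy Opt1 is strictly dominated by Opt3 (L: 6>1, CL: 20>6, CR: 15>9, R: 18>16) and is removed.
For Player 1, Opt3 strictly dominates Opt2 on the remaining columns (L: 6>2, CL: 20>16, CR: 15>9, R: 18>1); eliminate Opt2.
Row Opt4 is eliminated: Opt3 beats it against every remaining column (L: 6>2, CL: 20>10, CR: 15>0, R: 18>1).
For Player 2, L strictly dominates CL on the remaining rows (Opt3: 20>17); eliminate CL.
Column CR is eliminated: L beats it against every remaining row (Opt3: 20>17).
Column R is eliminated: L beats it against every remaining row (Opt3: 20>6).
Among the remaining strategies, none is strictly dominated by another pure strategy of the same player, so the elimination stops.
Surviving strategies — Player 1: {Opt3}; Player 2: {L}.

L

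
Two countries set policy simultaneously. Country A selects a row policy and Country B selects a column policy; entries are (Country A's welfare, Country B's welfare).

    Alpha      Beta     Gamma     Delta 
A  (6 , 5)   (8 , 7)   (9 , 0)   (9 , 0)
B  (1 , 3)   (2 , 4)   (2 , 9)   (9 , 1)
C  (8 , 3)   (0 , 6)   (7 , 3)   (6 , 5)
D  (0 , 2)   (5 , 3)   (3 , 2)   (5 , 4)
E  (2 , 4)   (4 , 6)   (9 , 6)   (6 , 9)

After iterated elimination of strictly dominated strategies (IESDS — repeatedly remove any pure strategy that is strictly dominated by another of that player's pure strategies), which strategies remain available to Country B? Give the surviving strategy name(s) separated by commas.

Country A's strategy D is strictly dominated by A (Alpha: 6>0, Beta: 8>5, Gamma: 9>3, Delta: 9>5) and is removed.
Country B's strategy Alpha is strictly dominated by Beta (A: 7>5, B: 4>3, C: 6>3, E: 6>4) and is removed.
Country A's strategy C is strictly dominated by A (Beta: 8>0, Gamma: 9>7, Delta: 9>6) and is removed.
Among the remaining strategies, none is strictly dominated by another pure strategy of the same player, so the elimination stops.
Surviving strategies — Country A: {A, B, E}; Country B: {Beta, Gamma, Delta}.

Beta, Gamma, Delta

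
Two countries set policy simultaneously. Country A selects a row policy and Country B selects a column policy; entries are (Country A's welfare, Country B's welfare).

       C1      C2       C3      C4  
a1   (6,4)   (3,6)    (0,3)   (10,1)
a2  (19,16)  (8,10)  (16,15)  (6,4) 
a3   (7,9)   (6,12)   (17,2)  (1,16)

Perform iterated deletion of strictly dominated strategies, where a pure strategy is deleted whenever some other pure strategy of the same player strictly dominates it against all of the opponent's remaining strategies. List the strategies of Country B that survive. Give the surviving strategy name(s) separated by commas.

C1

For Country B, C1 strictly dominates C3 on the remaining rows (a1: 4>3, a2: 16>15, a3: 9>2); eliminate C3.
For Country A, a2 strictly dominates a3 on the remaining columns (C1: 19>7, C2: 8>6, C4: 6>1); eliminate a3.
Column C4 is eliminated: C1 beats it against every remaining row (a1: 4>1, a2: 16>4).
Country A's strategy a1 is strictly dominated by a2 (C1: 19>6, C2: 8>3) and is removed.
For Country B, C1 strictly dominates C2 on the remaining rows (a2: 16>10); eliminate C2.
Among the remaining strategies, none is strictly dominated by another pure strategy of the same player, so the elimination stops.
Surviving strategies — Country A: {a2}; Country B: {C1}.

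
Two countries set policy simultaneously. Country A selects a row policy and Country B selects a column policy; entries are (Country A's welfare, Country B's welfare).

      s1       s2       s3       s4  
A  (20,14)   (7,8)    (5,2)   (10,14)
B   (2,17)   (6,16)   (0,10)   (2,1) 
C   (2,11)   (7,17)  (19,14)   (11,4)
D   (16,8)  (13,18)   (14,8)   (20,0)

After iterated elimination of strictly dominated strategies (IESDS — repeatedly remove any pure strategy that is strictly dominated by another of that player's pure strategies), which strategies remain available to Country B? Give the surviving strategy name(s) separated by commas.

Row B is eliminated: A beats it against every remaining column (s1: 20>2, s2: 7>6, s3: 5>0, s4: 10>2).
Column s3 is eliminated: s2 beats it against every remaining row (A: 8>2, C: 17>14, D: 18>8).
For Country A, D strictly dominates C on the remaining columns (s1: 16>2, s2: 13>7, s4: 20>11); eliminate C.
Among the remaining strategies, none is strictly dominated by another pure strategy of the same player, so the elimination stops.
Surviving strategies — Country A: {A, D}; Country B: {s1, s2, s4}.

s1, s2, s4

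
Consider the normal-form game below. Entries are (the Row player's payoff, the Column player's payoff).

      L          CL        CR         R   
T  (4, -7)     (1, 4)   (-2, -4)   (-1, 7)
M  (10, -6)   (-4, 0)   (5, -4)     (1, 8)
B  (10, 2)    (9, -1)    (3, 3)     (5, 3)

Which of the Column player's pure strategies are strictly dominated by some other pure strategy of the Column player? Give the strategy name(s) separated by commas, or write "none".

L, CL

L is strictly dominated by CR (T: -4>-7, M: -4>-6, B: 3>2).
CL: dominated, since R does at least as well everywhere (T: 7>4, M: 8>0, B: 3>-1).
Nothing dominates CR: L at T (-4>-7); CL at B (3>-1); R at B (3=3).
R: no other strategy beats it everywhere (L at T (7>-7); CL at T (7>4); CR at T (7>-4)).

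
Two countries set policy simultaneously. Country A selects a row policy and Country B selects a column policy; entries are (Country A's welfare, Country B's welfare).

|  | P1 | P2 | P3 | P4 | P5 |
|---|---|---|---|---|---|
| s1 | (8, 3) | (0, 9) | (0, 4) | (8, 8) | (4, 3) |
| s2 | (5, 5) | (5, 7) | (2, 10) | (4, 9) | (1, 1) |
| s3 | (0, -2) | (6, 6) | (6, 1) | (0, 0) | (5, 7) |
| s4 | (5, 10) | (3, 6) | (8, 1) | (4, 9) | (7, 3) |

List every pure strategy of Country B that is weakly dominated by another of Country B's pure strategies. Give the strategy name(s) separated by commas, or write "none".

none

P1: no other strategy beats it everywhere (P2 at s4 (10>6); P3 at s4 (10>1); P4 at s4 (10>9); P5 at s2 (5>1)).
P2 is not dominated — it holds its own against P1 at s1 (9>3); P3 at s1 (9>4); P4 at s1 (9>8); P5 at s1 (9>3).
P3: no other strategy beats it everywhere (P1 at s1 (4>3); P2 at s2 (10>7); P4 at s2 (10>9); P5 at s1 (4>3)).
P4: no other strategy beats it everywhere (P1 at s1 (8>3); P2 at s2 (9>7); P3 at s1 (8>4); P5 at s1 (8>3)).
P5 is not dominated — it holds its own against P1 at s3 (7>-2); P2 at s3 (7>6); P3 at s3 (7>1); P4 at s3 (7>0).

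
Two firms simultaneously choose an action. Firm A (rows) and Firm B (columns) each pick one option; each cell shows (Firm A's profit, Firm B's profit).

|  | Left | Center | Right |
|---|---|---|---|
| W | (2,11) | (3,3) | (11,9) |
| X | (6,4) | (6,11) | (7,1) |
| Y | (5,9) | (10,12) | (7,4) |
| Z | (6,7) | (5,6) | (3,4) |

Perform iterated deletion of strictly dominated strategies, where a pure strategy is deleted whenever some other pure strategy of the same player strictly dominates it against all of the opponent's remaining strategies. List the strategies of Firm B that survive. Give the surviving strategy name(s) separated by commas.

Left, Center

Column Right is eliminated: Left beats it against every remaining row (W: 11>9, X: 4>1, Y: 9>4, Z: 7>4).
Row W is eliminated: X beats it against every remaining column (Left: 6>2, Center: 6>3).
Among the remaining strategies, none is strictly dominated by another pure strategy of the same player, so the elimination stops.
Surviving strategies — Firm A: {X, Y, Z}; Firm B: {Left, Center}.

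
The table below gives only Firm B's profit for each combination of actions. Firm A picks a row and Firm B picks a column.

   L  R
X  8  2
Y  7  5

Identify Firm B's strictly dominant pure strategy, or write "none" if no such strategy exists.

L

L vs R: X: 8>2, Y: 7>5.
L strictly beats every other strategy against every opponent action, so it is strictly dominant.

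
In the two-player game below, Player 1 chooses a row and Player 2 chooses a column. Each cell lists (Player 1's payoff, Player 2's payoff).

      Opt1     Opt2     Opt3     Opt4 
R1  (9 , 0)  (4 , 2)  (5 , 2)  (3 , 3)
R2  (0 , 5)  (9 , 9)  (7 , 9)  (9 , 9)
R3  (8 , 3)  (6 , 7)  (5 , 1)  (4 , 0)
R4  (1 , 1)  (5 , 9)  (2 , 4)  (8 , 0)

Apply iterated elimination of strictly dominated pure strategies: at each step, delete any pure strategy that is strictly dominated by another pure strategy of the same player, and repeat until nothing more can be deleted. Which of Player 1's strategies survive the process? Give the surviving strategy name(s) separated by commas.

R2

For Player 2, Opt2 strictly dominates Opt1 on the remaining rows (R1: 2>0, R2: 9>5, R3: 7>3, R4: 9>1); eliminate Opt1.
Player 1's strategy R1 is strictly dominated by R2 (Opt2: 9>4, Opt3: 7>5, Opt4: 9>3) and is removed.
Player 1's strategy R3 is strictly dominated by R2 (Opt2: 9>6, Opt3: 7>5, Opt4: 9>4) and is removed.
Row R4 is eliminated: R2 beats it against every remaining column (Opt2: 9>5, Opt3: 7>2, Opt4: 9>8).
Among the remaining strategies, none is strictly dominated by another pure strategy of the same player, so the elimination stops.
Surviving strategies — Player 1: {R2}; Player 2: {Opt2, Opt3, Opt4}.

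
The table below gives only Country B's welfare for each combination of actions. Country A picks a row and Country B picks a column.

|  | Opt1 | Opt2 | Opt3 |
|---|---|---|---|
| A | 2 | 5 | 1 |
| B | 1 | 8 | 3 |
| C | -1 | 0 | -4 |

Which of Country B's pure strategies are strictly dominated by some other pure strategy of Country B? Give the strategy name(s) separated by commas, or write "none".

Opt1 is strictly dominated by Opt2 (A: 5>2, B: 8>1, C: 0>-1).
Opt2: no other strategy beats it everywhere (Opt1 at A (5>2); Opt3 at A (5>1)).
Opt2 strictly dominates Opt3 — A: 5>1, B: 8>3, C: 0>-4.

Opt1, Opt3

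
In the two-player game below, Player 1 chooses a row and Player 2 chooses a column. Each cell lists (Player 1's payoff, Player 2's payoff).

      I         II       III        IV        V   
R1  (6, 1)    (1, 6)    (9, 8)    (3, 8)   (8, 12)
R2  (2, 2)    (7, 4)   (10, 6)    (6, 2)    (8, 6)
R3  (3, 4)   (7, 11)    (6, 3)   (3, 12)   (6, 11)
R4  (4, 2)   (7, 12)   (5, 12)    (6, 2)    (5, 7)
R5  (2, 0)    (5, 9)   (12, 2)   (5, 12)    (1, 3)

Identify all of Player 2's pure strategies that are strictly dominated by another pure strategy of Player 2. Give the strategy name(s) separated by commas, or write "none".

I

I is strictly dominated by II (R1: 6>1, R2: 4>2, R3: 11>4, R4: 12>2, R5: 9>0).
II: no other strategy beats it everywhere (I at R1 (6>1); III at R3 (11>3); IV at R2 (4>2); V at R3 (11=11)).
III is not dominated — it holds its own against I at R1 (8>1); II at R1 (8>6); IV at R1 (8=8); V at R2 (6=6).
IV is not dominated — it holds its own against I at R1 (8>1); II at R1 (8>6); III at R1 (8=8); V at R3 (12>11).
V is not dominated — it holds its own against I at R1 (12>1); II at R1 (12>6); III at R1 (12>8); IV at R1 (12>8).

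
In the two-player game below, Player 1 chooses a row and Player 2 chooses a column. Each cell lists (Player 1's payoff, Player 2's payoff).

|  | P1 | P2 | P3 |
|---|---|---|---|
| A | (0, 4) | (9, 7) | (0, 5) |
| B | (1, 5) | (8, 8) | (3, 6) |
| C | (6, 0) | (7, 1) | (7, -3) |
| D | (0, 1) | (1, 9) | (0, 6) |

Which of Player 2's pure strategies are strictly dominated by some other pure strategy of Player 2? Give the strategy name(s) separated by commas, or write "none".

P1, P3

P1: dominated, since P2 does at least as well everywhere (A: 7>4, B: 8>5, C: 1>0, D: 9>1).
Nothing dominates P2: P1 at A (7>4); P3 at A (7>5).
P3: dominated, since P2 does at least as well everywhere (A: 7>5, B: 8>6, C: 1>-3, D: 9>6).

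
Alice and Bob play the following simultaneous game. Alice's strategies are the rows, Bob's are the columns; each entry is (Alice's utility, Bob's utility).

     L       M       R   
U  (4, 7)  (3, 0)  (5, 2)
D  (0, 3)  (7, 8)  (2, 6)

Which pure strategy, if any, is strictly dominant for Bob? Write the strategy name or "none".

L fails to dominate M at D (3<8).
M fails to dominate L at U (0<7).
R fails to dominate L at U (2<7).
No single strategy dominates all the others.

none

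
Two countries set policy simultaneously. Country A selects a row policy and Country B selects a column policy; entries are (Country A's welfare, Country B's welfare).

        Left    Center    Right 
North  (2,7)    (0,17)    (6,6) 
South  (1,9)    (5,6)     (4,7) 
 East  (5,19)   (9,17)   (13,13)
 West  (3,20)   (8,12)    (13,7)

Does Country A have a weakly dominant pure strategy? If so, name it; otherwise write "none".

East

East vs North: Left: 5>2, Center: 9>0, Right: 13>6.
East vs South: Left: 5>1, Center: 9>5, Right: 13>4.
East vs West: Left: 5>3, Center: 9>8, Right: 13=13.
East is at least as good as every other strategy against every opponent action, so it is weakly dominant.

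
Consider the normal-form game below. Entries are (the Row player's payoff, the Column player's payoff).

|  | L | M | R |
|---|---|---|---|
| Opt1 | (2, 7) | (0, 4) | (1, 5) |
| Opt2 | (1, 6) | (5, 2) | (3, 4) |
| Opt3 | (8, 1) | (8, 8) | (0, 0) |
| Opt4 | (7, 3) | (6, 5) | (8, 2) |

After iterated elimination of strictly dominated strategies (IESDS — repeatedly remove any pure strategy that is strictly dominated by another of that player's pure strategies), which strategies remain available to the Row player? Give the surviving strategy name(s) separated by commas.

Row Opt1 is eliminated: Opt4 beats it against every remaining column (L: 7>2, M: 6>0, R: 8>1).
Row Opt2 is eliminated: Opt4 beats it against every remaining column (L: 7>1, M: 6>5, R: 8>3).
The Column player's strategy L is strictly dominated by M (Opt3: 8>1, Opt4: 5>3) and is removed.
For the Column player, M strictly dominates R on the remaining rows (Opt3: 8>0, Opt4: 5>2); eliminate R.
For the Row player, Opt3 strictly dominates Opt4 on the remaining columns (M: 8>6); eliminate Opt4.
Among the remaining strategies, none is strictly dominated by another pure strategy of the same player, so the elimination stops.
Surviving strategies — the Row player: {Opt3}; the Column player: {M}.

Opt3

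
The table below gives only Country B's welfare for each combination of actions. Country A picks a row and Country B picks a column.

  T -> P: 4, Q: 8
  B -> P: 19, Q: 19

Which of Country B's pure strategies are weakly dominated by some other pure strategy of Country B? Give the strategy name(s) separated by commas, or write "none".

P

Q weakly dominates P — T: 8>4, B: 19=19.
Q: no other strategy beats it everywhere (P at T (8>4)).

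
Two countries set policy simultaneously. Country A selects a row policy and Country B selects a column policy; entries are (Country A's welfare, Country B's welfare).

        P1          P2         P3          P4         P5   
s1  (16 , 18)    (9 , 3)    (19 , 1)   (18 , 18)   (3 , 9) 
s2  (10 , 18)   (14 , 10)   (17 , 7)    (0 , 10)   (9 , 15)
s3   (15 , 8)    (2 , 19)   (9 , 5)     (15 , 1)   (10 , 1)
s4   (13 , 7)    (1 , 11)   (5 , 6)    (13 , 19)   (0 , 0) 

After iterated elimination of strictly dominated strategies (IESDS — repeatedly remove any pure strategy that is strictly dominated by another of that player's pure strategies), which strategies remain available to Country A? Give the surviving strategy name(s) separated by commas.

s1

Country A's strategy s4 is strictly dominated by s1 (P1: 16>13, P2: 9>1, P3: 19>5, P4: 18>13, P5: 3>0) and is removed.
Country B's strategy P3 is strictly dominated by P1 (s1: 18>1, s2: 18>7, s3: 8>5) and is removed.
Column P5 is eliminated: P1 beats it against every remaining row (s1: 18>9, s2: 18>15, s3: 8>1).
For Country A, s1 strictly dominates s3 on the remaining columns (P1: 16>15, P2: 9>2, P4: 18>15); eliminate s3.
Column P2 is eliminated: P1 beats it against every remaining row (s1: 18>3, s2: 18>10).
Country A's strategy s2 is strictly dominated by s1 (P1: 16>10, P4: 18>0) and is removed.
Among the remaining strategies, none is strictly dominated by another pure strategy of the same player, so the elimination stops.
Surviving strategies — Country A: {s1}; Country B: {P1, P4}.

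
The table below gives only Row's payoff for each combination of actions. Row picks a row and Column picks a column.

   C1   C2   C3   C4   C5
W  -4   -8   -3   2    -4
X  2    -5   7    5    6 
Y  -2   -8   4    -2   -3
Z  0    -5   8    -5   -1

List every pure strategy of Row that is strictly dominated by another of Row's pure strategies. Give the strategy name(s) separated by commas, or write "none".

W: dominated, since X does at least as well everywhere (C1: 2>-4, C2: -5>-8, C3: 7>-3, C4: 5>2, C5: 6>-4).
X is not dominated — it holds its own against W at C1 (2>-4); Y at C1 (2>-2); Z at C1 (2>0).
X strictly dominates Y — C1: 2>-2, C2: -5>-8, C3: 7>4, C4: 5>-2, C5: 6>-3.
Z is not dominated — it holds its own against W at C1 (0>-4); X at C2 (-5=-5); Y at C1 (0>-2).

W, Y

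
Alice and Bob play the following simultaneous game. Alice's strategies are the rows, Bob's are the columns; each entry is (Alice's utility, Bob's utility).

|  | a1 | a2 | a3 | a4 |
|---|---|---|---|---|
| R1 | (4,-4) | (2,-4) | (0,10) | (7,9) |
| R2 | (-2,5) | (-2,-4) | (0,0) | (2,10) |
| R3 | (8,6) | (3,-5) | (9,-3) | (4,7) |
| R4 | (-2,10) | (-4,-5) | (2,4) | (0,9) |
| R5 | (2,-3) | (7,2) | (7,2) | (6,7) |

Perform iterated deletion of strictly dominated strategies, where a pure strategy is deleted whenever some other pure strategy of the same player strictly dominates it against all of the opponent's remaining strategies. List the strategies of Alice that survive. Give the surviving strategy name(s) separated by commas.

Alice's strategy R2 is strictly dominated by R3 (a1: 8>-2, a2: 3>-2, a3: 9>0, a4: 4>2) and is removed.
Alice's strategy R4 is strictly dominated by R3 (a1: 8>-2, a2: 3>-4, a3: 9>2, a4: 4>0) and is removed.
Column a1 is eliminated: a4 beats it against every remaining row (R1: 9>-4, R3: 7>6, R5: 7>-3).
For Bob, a4 strictly dominates a2 on the remaining rows (R1: 9>-4, R3: 7>-5, R5: 7>2); eliminate a2.
Among the remaining strategies, none is strictly dominated by another pure strategy of the same player, so the elimination stops.
Surviving strategies — Alice: {R1, R3, R5}; Bob: {a3, a4}.

R1, R3, R5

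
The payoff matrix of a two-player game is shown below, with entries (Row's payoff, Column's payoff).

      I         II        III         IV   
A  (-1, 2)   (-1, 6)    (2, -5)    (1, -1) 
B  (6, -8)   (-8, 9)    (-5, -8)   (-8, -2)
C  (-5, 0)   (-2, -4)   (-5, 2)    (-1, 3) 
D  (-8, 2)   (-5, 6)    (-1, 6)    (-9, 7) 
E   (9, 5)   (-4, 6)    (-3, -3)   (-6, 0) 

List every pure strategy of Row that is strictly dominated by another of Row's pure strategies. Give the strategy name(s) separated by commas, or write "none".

Nothing dominates A: B at II (-1>-8); C at I (-1>-5); D at I (-1>-8); E at II (-1>-4).
B: dominated, since E does at least as well everywhere (I: 9>6, II: -4>-8, III: -3>-5, IV: -6>-8).
C is strictly dominated by A (I: -1>-5, II: -1>-2, III: 2>-5, IV: 1>-1).
D is strictly dominated by A (I: -1>-8, II: -1>-5, III: 2>-1, IV: 1>-9).
E: no other strategy beats it everywhere (A at I (9>-1); B at I (9>6); C at I (9>-5); D at I (9>-8)).

B, C, D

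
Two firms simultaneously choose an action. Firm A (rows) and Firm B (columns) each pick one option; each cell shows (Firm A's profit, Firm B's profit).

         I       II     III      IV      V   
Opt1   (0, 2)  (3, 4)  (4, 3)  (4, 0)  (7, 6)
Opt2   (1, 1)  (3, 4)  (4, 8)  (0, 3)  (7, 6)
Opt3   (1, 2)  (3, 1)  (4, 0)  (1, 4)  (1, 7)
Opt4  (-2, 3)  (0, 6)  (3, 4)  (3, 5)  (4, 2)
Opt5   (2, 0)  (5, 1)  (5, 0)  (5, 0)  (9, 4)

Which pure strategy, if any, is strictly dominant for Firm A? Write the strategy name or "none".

Opt5 vs Opt1: I: 2>0, II: 5>3, III: 5>4, IV: 5>4, V: 9>7.
Opt5 vs Opt2: I: 2>1, II: 5>3, III: 5>4, IV: 5>0, V: 9>7.
Opt5 vs Opt3: I: 2>1, II: 5>3, III: 5>4, IV: 5>1, V: 9>1.
Opt5 vs Opt4: I: 2>-2, II: 5>0, III: 5>3, IV: 5>3, V: 9>4.
Opt5 strictly beats every other strategy against every opponent action, so it is strictly dominant.

Opt5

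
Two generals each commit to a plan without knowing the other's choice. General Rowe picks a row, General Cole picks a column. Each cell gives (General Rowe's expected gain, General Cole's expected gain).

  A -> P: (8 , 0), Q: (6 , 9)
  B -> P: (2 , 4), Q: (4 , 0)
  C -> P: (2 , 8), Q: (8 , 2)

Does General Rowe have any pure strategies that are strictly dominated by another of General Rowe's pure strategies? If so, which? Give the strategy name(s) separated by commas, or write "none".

B

A is not dominated — it holds its own against B at P (8>2); C at P (8>2).
B: dominated, since A does at least as well everywhere (P: 8>2, Q: 6>4).
Nothing dominates C: A at Q (8>6); B at P (2=2).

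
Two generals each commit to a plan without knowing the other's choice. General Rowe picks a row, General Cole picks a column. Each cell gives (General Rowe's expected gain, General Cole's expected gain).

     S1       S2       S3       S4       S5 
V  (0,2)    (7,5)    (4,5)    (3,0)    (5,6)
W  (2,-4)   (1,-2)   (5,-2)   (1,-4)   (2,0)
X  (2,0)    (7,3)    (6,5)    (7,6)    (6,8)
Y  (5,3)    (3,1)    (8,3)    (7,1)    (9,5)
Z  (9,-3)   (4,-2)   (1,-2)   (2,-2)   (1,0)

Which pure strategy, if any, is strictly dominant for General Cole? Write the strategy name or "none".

S5

S5 vs S1: V: 6>2, W: 0>-4, X: 8>0, Y: 5>3, Z: 0>-3.
S5 vs S2: V: 6>5, W: 0>-2, X: 8>3, Y: 5>1, Z: 0>-2.
S5 vs S3: V: 6>5, W: 0>-2, X: 8>5, Y: 5>3, Z: 0>-2.
S5 vs S4: V: 6>0, W: 0>-4, X: 8>6, Y: 5>1, Z: 0>-2.
S5 strictly beats every other strategy against every opponent action, so it is strictly dominant.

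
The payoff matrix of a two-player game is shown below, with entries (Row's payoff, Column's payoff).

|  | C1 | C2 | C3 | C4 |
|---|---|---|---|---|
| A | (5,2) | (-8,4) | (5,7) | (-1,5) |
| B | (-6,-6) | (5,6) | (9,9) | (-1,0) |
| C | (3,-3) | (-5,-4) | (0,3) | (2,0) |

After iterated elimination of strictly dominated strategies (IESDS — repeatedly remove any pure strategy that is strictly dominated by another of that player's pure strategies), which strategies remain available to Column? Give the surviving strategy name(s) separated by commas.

C3

For Column, C3 strictly dominates C1 on the remaining rows (A: 7>2, B: 9>-6, C: 3>-3); eliminate C1.
For Column, C3 strictly dominates C2 on the remaining rows (A: 7>4, B: 9>6, C: 3>-4); eliminate C2.
Column's strategy C4 is strictly dominated by C3 (A: 7>5, B: 9>0, C: 3>0) and is removed.
Row A is eliminated: B beats it against every remaining column (C3: 9>5).
For Row, B strictly dominates C on the remaining columns (C3: 9>0); eliminate C.
Among the remaining strategies, none is strictly dominated by another pure strategy of the same player, so the elimination stops.
Surviving strategies — Row: {B}; Column: {C3}.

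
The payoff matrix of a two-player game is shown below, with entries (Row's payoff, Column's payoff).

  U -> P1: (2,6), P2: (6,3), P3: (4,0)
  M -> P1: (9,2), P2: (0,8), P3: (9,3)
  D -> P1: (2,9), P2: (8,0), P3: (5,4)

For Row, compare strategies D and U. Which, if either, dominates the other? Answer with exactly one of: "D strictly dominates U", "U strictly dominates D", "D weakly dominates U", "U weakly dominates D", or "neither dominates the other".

D weakly dominates U

Compare D to U across every action of Column: P1: 2=2, P2: 8>6, P3: 5>4.
D is at least as good everywhere and strictly better somewhere (tied only at P1), so D weakly but not strictly dominates U.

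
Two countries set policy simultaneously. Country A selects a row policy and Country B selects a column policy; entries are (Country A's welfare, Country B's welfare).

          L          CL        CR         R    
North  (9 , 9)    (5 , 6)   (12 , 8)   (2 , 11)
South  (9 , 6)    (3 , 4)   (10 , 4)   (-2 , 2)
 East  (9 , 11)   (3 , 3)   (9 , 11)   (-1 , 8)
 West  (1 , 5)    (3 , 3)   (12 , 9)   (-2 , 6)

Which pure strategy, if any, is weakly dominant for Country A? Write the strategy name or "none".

North vs South: L: 9=9, CL: 5>3, CR: 12>10, R: 2>-2.
North vs East: L: 9=9, CL: 5>3, CR: 12>9, R: 2>-1.
North vs West: L: 9>1, CL: 5>3, CR: 12=12, R: 2>-2.
North is at least as good as every other strategy against every opponent action, so it is weakly dominant.

North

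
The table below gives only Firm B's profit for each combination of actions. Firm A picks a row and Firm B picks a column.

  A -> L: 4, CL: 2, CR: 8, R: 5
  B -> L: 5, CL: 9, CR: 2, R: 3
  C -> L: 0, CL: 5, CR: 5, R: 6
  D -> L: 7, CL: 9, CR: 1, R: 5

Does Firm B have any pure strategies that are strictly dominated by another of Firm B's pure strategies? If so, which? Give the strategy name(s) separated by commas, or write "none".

Nothing dominates L: CL at A (4>2); CR at B (5>2); R at B (5>3).
CL is not dominated — it holds its own against L at B (9>5); CR at B (9>2); R at B (9>3).
CR: no other strategy beats it everywhere (L at A (8>4); CL at A (8>2); R at A (8>5)).
R: no other strategy beats it everywhere (L at A (5>4); CL at A (5>2); CR at B (3>2)).

none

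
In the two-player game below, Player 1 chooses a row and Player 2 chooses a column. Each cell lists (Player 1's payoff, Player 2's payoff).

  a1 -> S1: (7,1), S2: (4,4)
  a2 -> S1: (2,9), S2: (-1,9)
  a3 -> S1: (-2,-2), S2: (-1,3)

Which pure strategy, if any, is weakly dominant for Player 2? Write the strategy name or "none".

S2

S2 vs S1: a1: 4>1, a2: 9=9, a3: 3>-2.
S2 is at least as good as every other strategy against every opponent action, so it is weakly dominant.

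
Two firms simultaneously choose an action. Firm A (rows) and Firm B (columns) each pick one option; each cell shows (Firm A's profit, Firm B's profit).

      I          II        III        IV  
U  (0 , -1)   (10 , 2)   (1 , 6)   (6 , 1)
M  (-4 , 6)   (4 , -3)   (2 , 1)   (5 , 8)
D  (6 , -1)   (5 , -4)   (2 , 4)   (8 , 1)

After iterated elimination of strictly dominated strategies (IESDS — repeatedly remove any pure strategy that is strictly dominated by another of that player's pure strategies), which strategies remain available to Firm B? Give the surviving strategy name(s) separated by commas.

III, IV

Firm B's strategy I is strictly dominated by IV (U: 1>-1, M: 8>6, D: 1>-1) and is removed.
Firm B's strategy II is strictly dominated by III (U: 6>2, M: 1>-3, D: 4>-4) and is removed.
Row U is eliminated: D beats it against every remaining column (III: 2>1, IV: 8>6).
Among the remaining strategies, none is strictly dominated by another pure strategy of the same player, so the elimination stops.
Surviving strategies — Firm A: {M, D}; Firm B: {III, IV}.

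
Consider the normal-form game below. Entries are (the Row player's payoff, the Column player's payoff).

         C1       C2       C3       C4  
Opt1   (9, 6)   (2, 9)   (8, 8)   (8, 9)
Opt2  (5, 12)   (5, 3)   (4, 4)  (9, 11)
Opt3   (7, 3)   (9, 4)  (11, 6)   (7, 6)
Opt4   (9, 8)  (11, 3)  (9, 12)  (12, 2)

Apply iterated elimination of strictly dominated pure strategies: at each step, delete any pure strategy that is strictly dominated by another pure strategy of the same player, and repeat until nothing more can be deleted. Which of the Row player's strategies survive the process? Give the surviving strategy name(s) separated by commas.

Opt3, Opt4

Row Opt2 is eliminated: Opt4 beats it against every remaining column (C1: 9>5, C2: 11>5, C3: 9>4, C4: 12>9).
Column C1 is eliminated: C3 beats it against every remaining row (Opt1: 8>6, Opt3: 6>3, Opt4: 12>8).
For the Row player, Opt4 strictly dominates Opt1 on the remaining columns (C2: 11>2, C3: 9>8, C4: 12>8); eliminate Opt1.
For the Column player, C3 strictly dominates C2 on the remaining rows (Opt3: 6>4, Opt4: 12>3); eliminate C2.
Among the remaining strategies, none is strictly dominated by another pure strategy of the same player, so the elimination stops.
Surviving strategies — the Row player: {Opt3, Opt4}; the Column player: {C3, C4}.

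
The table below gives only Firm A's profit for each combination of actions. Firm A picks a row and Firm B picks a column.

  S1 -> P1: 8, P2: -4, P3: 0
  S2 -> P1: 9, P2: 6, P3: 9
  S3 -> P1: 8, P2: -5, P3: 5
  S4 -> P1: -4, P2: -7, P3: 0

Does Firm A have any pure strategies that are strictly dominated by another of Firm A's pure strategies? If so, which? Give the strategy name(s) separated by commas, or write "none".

S1 is strictly dominated by S2 (P1: 9>8, P2: 6>-4, P3: 9>0).
Nothing dominates S2: S1 at P1 (9>8); S3 at P1 (9>8); S4 at P1 (9>-4).
S3: dominated, since S2 does at least as well everywhere (P1: 9>8, P2: 6>-5, P3: 9>5).
S4 is strictly dominated by S2 (P1: 9>-4, P2: 6>-7, P3: 9>0).

S1, S3, S4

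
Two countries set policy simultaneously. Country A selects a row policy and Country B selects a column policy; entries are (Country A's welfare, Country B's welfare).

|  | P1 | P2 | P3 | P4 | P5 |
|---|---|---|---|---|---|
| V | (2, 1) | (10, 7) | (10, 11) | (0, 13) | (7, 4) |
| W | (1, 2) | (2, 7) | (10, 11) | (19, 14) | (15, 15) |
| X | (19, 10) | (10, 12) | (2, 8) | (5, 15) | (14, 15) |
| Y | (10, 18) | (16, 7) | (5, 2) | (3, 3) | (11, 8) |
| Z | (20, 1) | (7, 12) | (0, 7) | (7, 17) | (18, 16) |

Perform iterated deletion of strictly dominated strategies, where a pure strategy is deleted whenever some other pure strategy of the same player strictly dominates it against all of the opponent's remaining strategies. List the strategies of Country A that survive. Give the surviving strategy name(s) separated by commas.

W, Z

Country B's strategy P3 is strictly dominated by P4 (V: 13>11, W: 14>11, X: 15>8, Y: 3>2, Z: 17>7) and is removed.
For Country A, Y strictly dominates V on the remaining columns (P1: 10>2, P2: 16>10, P4: 3>0, P5: 11>7); eliminate V.
For Country B, P5 strictly dominates P2 on the remaining rows (W: 15>7, X: 15>12, Y: 8>7, Z: 16>12); eliminate P2.
Country A's strategy X is strictly dominated by Z (P1: 20>19, P4: 7>5, P5: 18>14) and is removed.
Row Y is eliminated: Z beats it against every remaining column (P1: 20>10, P4: 7>3, P5: 18>11).
Country B's strategy P1 is strictly dominated by P4 (W: 14>2, Z: 17>1) and is removed.
Among the remaining strategies, none is strictly dominated by another pure strategy of the same player, so the elimination stops.
Surviving strategies — Country A: {W, Z}; Country B: {P4, P5}.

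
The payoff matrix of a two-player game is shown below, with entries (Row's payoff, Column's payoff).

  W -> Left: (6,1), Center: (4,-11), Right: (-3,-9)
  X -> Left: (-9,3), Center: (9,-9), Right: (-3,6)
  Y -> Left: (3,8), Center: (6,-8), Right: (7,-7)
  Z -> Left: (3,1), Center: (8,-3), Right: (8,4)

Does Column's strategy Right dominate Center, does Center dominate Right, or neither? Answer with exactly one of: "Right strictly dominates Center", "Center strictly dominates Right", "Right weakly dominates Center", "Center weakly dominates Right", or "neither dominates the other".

Compare Right to Center across every action of Row: W: -9>-11, X: 6>-9, Y: -7>-8, Z: 4>-3.
Right gives a strictly higher payoff against every action of Row, so Right strictly dominates Center.

Right strictly dominates Center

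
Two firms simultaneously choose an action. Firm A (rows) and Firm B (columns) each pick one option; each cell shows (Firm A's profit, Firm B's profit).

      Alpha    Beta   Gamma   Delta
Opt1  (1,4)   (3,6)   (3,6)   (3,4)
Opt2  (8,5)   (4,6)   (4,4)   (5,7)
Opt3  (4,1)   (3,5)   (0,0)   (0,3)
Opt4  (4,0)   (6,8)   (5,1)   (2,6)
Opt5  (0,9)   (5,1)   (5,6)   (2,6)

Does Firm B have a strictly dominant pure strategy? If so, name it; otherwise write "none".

none

Alpha fails to dominate Beta at Opt1 (4<6).
Beta fails to dominate Alpha at Opt5 (1<9).
Gamma fails to dominate Alpha at Opt2 (4<5).
Delta fails to dominate Alpha at Opt1 (4=4).
No single strategy dominates all the others.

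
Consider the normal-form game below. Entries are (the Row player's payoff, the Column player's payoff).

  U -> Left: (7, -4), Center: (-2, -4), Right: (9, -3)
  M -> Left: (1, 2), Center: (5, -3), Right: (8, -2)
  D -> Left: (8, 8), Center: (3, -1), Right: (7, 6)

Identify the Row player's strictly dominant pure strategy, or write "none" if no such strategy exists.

U fails to dominate M at Center (-2<5).
M fails to dominate U at Left (1<7).
D fails to dominate U at Right (7<9).
No single strategy dominates all the others.

none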